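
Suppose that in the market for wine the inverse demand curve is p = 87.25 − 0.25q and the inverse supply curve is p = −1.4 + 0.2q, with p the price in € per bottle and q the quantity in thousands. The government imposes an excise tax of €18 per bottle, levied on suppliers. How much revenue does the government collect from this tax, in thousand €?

Tax revenue = €2826 thousand.

Inverting to q(p) form: qd = 349 − 4p; qs = 5p + 7.
Without the tax, 349 − 4p = 5p + 7 gives 9p = 342, so p* = €38 and q* = 197.
With the tax collected from suppliers, supply shifts: qs = 5(p − 18) + 7.
New equilibrium: buyers pay €48, suppliers receive €30, q = 157. (Wedge: pb − ps = 18.)
Revenue = t · Q = 18 · 157 = €2826.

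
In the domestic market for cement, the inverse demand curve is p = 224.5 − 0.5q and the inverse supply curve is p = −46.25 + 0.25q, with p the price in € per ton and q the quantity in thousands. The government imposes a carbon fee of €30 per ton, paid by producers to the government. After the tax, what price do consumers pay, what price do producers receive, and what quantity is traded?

Rewrite in direct form: qd = 449 − 2p and qs = 4p + 185.
Without the tax, 449 − 2p = 4p + 185 gives 6p = 264, so p* = €44 and q* = 361.
With the tax collected from producers, supply shifts: qs = 4(p − 30) + 185.
New equilibrium: consumers pay €64, producers receive €34, q = 321. (Wedge: pb − ps = 30.)

Consumers pay €64; producers receive €34; quantity = 321.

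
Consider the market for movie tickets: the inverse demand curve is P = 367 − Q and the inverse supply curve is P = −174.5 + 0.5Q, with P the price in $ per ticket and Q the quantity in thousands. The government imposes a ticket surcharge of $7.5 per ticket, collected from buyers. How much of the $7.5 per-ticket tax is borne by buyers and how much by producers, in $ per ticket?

Buyers bear $5 per ticket; producers bear $2.5 per ticket.

Inverting to Q(P) form: Qd = 367 − P; Qs = 2P + 349.
Before the tax: set 367 − P = 2P + 349 → P* = $6, Q* = 361.
With the tax collected from buyers, demand (in seller-price terms) shifts: Qd = 367 − (P + 7.5).
Solving gives Q = 356 with buyers paying $11 and producers receiving $3.5 (the $7.5 wedge).
Burden on buyers: $5; on producers: $2.5. (They sum to $7.5.)
The less price-elastic side of the market bears the larger share of a per-unit tax.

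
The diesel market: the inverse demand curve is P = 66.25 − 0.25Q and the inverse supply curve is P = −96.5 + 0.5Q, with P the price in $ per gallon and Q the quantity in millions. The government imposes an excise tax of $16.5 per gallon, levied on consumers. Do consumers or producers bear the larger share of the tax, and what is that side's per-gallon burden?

Rewrite in direct form: Qd = 265 − 4P and Qs = 2P + 193.
Without the tax, 265 − 4P = 2P + 193 gives 6P = 72, so P* = $12 and Q* = 217.
With the tax collected from consumers, demand (in seller-price terms) shifts: Qd = 265 − 4(P + 16.5).
Solving gives Q = 195 with consumers paying $17.5 and producers receiving $1 (the $16.5 wedge).
Per-gallon burden: consumers $5.5, producers $11.
Producers take the larger share because supply is less price-elastic here (demand slope 4 vs supply slope 2).

Producers bear the larger share: $11 per gallon.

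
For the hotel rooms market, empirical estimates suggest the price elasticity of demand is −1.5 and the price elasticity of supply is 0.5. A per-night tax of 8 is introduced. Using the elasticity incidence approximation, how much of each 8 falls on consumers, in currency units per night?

Incidence ratio: consumers' share ≈ εs / (εs + |εd|) = 0.5 / (0.5 + 1.5) = 0.25.
So consumers bear ≈ 0.25 × 8 = 2; sellers bear 6.

Consumers bear ≈ 2 per night.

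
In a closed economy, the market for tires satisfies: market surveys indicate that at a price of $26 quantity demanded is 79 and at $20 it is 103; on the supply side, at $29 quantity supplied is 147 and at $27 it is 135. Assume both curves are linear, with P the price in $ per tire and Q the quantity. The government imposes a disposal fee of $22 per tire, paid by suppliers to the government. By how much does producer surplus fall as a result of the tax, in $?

Producer surplus falls by $638.88.

Demand slope: (103 − 79)/(20 − 26) = -4, so Qd = 183 − 4P.
Supply slope: (135 − 147)/(27 − 29) = 6, so Qs = 6P − 27.
Before the tax: set 183 − 4P = 6P − 27 → P* = $21, Q* = 99.
With the tax collected from suppliers, supply shifts: Qs = 6(P − 22) − 27.
New equilibrium: buyers pay $34.2, suppliers receive $12.2, Q = 46.2. (Wedge: Pb − Ps = 22.)
ΔPS is the trapezoid between Q = 46.2 and Q = 99 of height $8.8: ½ · (99 + 46.2) · 8.8 = $638.88.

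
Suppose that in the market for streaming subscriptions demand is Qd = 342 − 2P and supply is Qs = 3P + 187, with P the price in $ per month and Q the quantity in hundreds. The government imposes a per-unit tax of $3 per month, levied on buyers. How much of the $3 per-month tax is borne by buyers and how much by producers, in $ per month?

Before the tax: set 342 − 2P = 3P + 187 → P* = $31, Q* = 280.
With the tax collected from buyers, demand (in seller-price terms) shifts: Qd = 342 − 2(P + 3).
Solving gives Q = 276.4 with buyers paying $32.8 and producers receiving $29.8 (the $3 wedge).
Burden on buyers: $1.8; on producers: $1.2. (They sum to $3.)
The less price-elastic side of the market bears the larger share of a per-unit tax.

Buyers bear $1.8 per month; producers bear $1.2 per month.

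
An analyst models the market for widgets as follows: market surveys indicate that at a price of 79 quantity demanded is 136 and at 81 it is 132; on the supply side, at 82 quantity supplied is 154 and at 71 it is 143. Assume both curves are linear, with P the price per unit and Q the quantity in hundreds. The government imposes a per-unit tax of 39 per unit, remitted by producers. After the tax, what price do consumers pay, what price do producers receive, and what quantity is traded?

Consumers pay 87; producers receive 48; quantity = 120.

Demand slope: (132 − 136)/(81 − 79) = -2, so Qd = 294 − 2P.
Supply slope: (143 − 154)/(71 − 82) = 1, so Qs = P + 72.
Without the tax, 294 − 2P = P + 72 gives 3P = 222, so P* = 74 and Q* = 146.
With the tax collected from producers, supply shifts: Qs = (P − 39) + 72.
Solving gives Q = 120 with consumers paying 87 and producers receiving 48 (the 39 wedge).
The less price-elastic side of the market bears the larger share of a per-unit tax.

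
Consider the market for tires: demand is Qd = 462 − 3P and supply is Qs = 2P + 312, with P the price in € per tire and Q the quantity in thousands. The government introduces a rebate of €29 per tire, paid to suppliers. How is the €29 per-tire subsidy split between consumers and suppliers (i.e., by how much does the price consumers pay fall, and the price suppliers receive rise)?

Consumers gain €11.6 per tire; suppliers gain €17.4 per tire.

Before the subsidy: set 462 − 3P = 2P + 312 → P* = €30, Q* = 372.
With a per-unit subsidy paid to suppliers, each receives P + 29 per unit sold, so supply becomes Qs = 2(P + 29) + 312.
Solving gives Q = 406.8 with consumers paying €18.4 and suppliers receiving €47.4 (the €29 wedge).
Gain to consumers: €11.6; to suppliers: €17.4. (They sum to €29.)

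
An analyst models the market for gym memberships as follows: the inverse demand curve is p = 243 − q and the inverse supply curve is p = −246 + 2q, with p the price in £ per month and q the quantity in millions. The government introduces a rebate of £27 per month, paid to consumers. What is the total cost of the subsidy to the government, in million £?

Inverting to q(p) form: qd = 243 − p; qs = 0.5p + 123.
Without the subsidy, 243 − p = 0.5p + 123 gives 1.5p = 120, so p* = £80 and q* = 163.
With a per-unit subsidy paid to consumers, each effectively pays p − 27, so demand becomes qd = 243 − (p − 27).
New equilibrium: consumers pay £71, suppliers receive £98, q = 172. (Wedge: pb − ps = −27.)
Outlay = t · Q = 27 · 172 = £4644.

Government outlay = £4644 million.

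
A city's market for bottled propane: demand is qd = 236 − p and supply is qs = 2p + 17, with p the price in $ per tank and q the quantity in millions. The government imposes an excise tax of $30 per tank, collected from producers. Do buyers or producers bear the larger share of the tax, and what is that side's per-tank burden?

Without the tax, 236 − p = 2p + 17 gives 3p = 219, so p* = $73 and q* = 163.
With the tax collected from producers, supply shifts: qs = 2(p − 30) + 17.
New equilibrium: buyers pay $93, producers receive $63, q = 143. (Wedge: pb − ps = 30.)
Per-tank burden: buyers $20, producers $10.
Buyers take the larger share because demand is less price-elastic here (demand slope 1 vs supply slope 2).
The less price-elastic side of the market bears the larger share of a per-unit tax.

Buyers bear the larger share: $20 per tank.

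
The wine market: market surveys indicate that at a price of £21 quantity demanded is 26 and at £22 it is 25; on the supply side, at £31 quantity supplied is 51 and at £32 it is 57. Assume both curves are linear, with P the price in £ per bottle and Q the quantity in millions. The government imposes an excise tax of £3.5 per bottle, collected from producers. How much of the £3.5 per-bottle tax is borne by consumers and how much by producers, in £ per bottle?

Demand slope: (25 − 26)/(22 − 21) = -1, so Qd = 47 − P.
Supply slope: (57 − 51)/(32 − 31) = 6, so Qs = 6P − 135.
Before the tax: set 47 − P = 6P − 135 → P* = £26, Q* = 21.
With the tax collected from producers, supply shifts: Qs = 6(P − 3.5) − 135.
New equilibrium: consumers pay £29, producers receive £25.5, Q = 18. (Wedge: Pb − Ps = 3.5.)
Burden on consumers: £3; on producers: £0.5. (They sum to £3.5.)

Consumers bear £3 per bottle; producers bear £0.5 per bottle.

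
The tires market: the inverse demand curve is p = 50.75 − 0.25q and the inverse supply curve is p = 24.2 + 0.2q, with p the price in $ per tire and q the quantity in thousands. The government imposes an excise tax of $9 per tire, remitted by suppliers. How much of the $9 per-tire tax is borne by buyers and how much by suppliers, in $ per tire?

Inverting to q(p) form: qd = 203 − 4p; qs = 5p − 121.
Without the tax, 203 − 4p = 5p − 121 gives 9p = 324, so p* = $36 and q* = 59.
With the tax collected from suppliers, supply shifts: qs = 5(p − 9) − 121.
New equilibrium: buyers pay $41, suppliers receive $32, q = 39. (Wedge: pb − ps = 9.)
Burden on buyers: $5; on suppliers: $4. (They sum to $9.)

Buyers bear $5 per tire; suppliers bear $4 per tire.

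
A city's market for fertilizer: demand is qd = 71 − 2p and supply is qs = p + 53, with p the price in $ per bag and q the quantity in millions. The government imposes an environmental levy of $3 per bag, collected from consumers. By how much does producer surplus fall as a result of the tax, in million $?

Producer surplus falls by $116 million.

Before the tax: set 71 − 2p = p + 53 → p* = $6, q* = 59.
With the tax collected from consumers, demand (in seller-price terms) shifts: qd = 71 − 2(p + 3).
Solving gives q = 57 with consumers paying $7 and sellers receiving $4 (the $3 wedge).
ΔPS is the trapezoid between Q = 57 and Q = 59 of height $2: ½ · (59 + 57) · 2 = $116.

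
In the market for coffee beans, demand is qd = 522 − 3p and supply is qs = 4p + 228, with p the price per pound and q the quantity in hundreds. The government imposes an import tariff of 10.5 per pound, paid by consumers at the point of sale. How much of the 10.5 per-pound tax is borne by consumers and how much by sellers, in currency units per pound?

Consumers bear 6 per pound; sellers bear 4.5 per pound.

Before the tax: set 522 − 3p = 4p + 228 → p* = 42, q* = 396.
With the tax collected from consumers, demand (in seller-price terms) shifts: qd = 522 − 3(p + 10.5).
Solving gives q = 378 with consumers paying 48 and sellers receiving 37.5 (the 10.5 wedge).
Burden on consumers: 6; on sellers: 4.5. (They sum to 10.5.)
The less price-elastic side of the market bears the larger share of a per-unit tax.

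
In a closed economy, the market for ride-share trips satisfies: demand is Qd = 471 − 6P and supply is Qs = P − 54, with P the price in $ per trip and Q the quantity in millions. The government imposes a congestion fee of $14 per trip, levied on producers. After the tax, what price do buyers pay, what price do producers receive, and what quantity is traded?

Without the tax, 471 − 6P = P − 54 gives 7P = 525, so P* = $75 and Q* = 21.
With the tax collected from producers, supply shifts: Qs = (P − 14) − 54.
New equilibrium: buyers pay $77, producers receive $63, Q = 9. (Wedge: Pb − Ps = 14.)
The less price-elastic side of the market bears the larger share of a per-unit tax.

Buyers pay $77; producers receive $63; quantity = 9.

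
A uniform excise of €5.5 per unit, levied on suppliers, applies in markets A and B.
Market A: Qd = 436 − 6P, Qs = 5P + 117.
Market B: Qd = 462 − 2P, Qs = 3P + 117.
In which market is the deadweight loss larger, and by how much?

Market A, by €23.1.

Market A: pre-tax P* = €29, Q* = 262; post-tax Q = 247; deadweight loss = €41.25.
Market B: pre-tax P* = €69, Q* = 324; post-tax Q = 317.4; deadweight loss = €18.15.
Difference: €41.25 vs €18.15 → market A is larger by €23.1.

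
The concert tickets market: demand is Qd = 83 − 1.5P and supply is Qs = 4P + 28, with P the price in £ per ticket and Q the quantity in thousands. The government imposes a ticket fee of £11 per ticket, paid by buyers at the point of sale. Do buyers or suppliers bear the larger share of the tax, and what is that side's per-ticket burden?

Before the tax: set 83 − 1.5P = 4P + 28 → P* = £10, Q* = 68.
With the tax collected from buyers, demand (in seller-price terms) shifts: Qd = 83 − 1.5(P + 11).
Solving gives Q = 56 with buyers paying £18 and suppliers receiving £7 (the £11 wedge).
Per-ticket burden: buyers £8, suppliers £3.
Buyers take the larger share because demand is less price-elastic here (demand slope 1.5 vs supply slope 4).
The less price-elastic side of the market bears the larger share of a per-unit tax.

Buyers bear the larger share: £8 per ticket.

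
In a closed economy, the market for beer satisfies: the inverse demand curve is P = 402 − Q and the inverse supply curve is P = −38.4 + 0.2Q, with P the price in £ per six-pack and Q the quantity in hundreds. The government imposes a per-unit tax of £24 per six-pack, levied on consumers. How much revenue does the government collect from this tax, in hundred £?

Tax revenue = £8328 hundred.

Inverting to Q(P) form: Qd = 402 − P; Qs = 5P + 192.
Before the tax: set 402 − P = 5P + 192 → P* = £35, Q* = 367.
With the tax collected from consumers, demand (in seller-price terms) shifts: Qd = 402 − (P + 24).
New equilibrium: consumers pay £55, sellers receive £31, Q = 347. (Wedge: Pb − Ps = 24.)
Revenue = t · Q = 24 · 347 = £8328.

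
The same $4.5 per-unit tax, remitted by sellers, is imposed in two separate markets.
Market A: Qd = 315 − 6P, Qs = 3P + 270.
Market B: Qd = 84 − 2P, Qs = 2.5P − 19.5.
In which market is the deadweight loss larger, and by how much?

Market A, by $9.

Market A: pre-tax P* = $5, Q* = 285; post-tax Q = 276; deadweight loss = $20.25.
Market B: pre-tax P* = $23, Q* = 38; post-tax Q = 33; deadweight loss = $11.25.
Difference: $20.25 vs $11.25 → market A is larger by $9.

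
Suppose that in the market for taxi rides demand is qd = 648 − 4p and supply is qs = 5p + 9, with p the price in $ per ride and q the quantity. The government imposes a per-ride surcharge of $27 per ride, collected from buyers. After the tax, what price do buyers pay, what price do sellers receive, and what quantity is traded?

Buyers pay $86; sellers receive $59; quantity = 304.

Before the tax: set 648 − 4p = 5p + 9 → p* = $71, q* = 364.
With the tax collected from buyers, demand (in seller-price terms) shifts: qd = 648 − 4(p + 27).
Solving gives q = 304 with buyers paying $86 and sellers receiving $59 (the $27 wedge).
The less price-elastic side of the market bears the larger share of a per-unit tax.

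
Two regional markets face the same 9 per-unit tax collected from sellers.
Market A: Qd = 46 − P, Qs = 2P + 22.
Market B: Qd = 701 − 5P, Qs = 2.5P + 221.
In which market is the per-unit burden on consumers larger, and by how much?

Market A: pre-tax P* = 8, Q* = 38; post-tax Q = 32; per-unit burden on consumers = 6.
Market B: pre-tax P* = 64, Q* = 381; post-tax Q = 366; per-unit burden on consumers = 3.
Difference: 6 vs 3 → market A is larger by 3.

Market A, by 3.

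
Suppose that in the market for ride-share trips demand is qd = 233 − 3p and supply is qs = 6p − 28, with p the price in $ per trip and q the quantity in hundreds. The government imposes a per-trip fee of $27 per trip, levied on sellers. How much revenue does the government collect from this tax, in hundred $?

Tax revenue = $2484 hundred.

Without the tax, 233 − 3p = 6p − 28 gives 9p = 261, so p* = $29 and q* = 146.
With the tax collected from sellers, supply shifts: qs = 6(p − 27) − 28.
Solving gives q = 92 with consumers paying $47 and sellers receiving $20 (the $27 wedge).
Revenue = t · Q = 27 · 92 = $2484.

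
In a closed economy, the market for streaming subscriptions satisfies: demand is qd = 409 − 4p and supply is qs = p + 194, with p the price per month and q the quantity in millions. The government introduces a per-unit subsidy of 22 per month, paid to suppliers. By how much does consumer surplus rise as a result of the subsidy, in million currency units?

Without the subsidy, 409 − 4p = p + 194 gives 5p = 215, so p* = 43 and q* = 237.
With a per-unit subsidy paid to suppliers, each receives p + 22 per unit sold, so supply becomes qs = (p + 22) + 194.
New equilibrium: consumers pay 38.6, suppliers receive 60.6, q = 254.6. (Wedge: pb − ps = −22.)
ΔCS is the trapezoid between Q = 254.6 and Q = 237 of height 4.4: ½ · (237 + 254.6) · 4.4 = 1081.52.

Consumer surplus rises by 1081.52 million.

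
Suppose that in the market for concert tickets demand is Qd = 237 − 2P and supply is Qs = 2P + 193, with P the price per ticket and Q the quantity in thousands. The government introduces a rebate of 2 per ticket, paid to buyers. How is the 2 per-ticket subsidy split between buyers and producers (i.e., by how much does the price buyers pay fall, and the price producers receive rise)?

Buyers gain 1 per ticket; producers gain 1 per ticket.

Without the subsidy, 237 − 2P = 2P + 193 gives 4P = 44, so P* = 11 and Q* = 215.
With a per-unit subsidy paid to buyers, each effectively pays P − 2, so demand becomes Qd = 237 − 2(P − 2).
Solving gives Q = 217 with buyers paying 10 and producers receiving 12 (the 2 wedge).
Gain to buyers: 1; to producers: 1. (They sum to 2.)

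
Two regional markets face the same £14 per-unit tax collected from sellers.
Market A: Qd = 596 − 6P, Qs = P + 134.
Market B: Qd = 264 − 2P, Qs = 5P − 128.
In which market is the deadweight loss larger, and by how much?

Market B, by £56.

Market A: pre-tax P* = £66, Q* = 200; post-tax Q = 188; deadweight loss = £84.
Market B: pre-tax P* = £56, Q* = 152; post-tax Q = 132; deadweight loss = £140.
Difference: £84 vs £140 → market B is larger by £56.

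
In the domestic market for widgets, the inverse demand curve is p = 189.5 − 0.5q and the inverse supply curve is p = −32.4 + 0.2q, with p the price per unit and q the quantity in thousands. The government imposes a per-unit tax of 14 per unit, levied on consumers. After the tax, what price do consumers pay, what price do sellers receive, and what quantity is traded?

Consumers pay 41; sellers receive 27; quantity = 297.

Inverting to q(p) form: qd = 379 − 2p; qs = 5p + 162.
Without the tax, 379 − 2p = 5p + 162 gives 7p = 217, so p* = 31 and q* = 317.
With the tax collected from consumers, demand (in seller-price terms) shifts: qd = 379 − 2(p + 14).
New equilibrium: consumers pay 41, sellers receive 27, q = 297. (Wedge: pb − ps = 14.)
The less price-elastic side of the market bears the larger share of a per-unit tax.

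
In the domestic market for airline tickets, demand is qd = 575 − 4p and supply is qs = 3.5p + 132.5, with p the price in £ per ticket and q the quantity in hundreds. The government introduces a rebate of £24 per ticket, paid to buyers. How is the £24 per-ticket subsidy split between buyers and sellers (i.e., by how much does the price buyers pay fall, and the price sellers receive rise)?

Buyers gain £11.2 per ticket; sellers gain £12.8 per ticket.

Without the subsidy, 575 − 4p = 3.5p + 132.5 gives 7.5p = 442.5, so p* = £59 and q* = 339.
With a per-unit subsidy paid to buyers, each effectively pays p − 24, so demand becomes qd = 575 − 4(p − 24).
New equilibrium: buyers pay £47.8, sellers receive £71.8, q = 383.8. (Wedge: pb − ps = −24.)
Gain to buyers: £11.2; to sellers: £12.8. (They sum to £24.)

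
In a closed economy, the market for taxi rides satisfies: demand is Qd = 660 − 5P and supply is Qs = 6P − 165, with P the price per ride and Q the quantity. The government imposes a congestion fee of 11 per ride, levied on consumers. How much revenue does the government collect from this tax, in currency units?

Without the tax, 660 − 5P = 6P − 165 gives 11P = 825, so P* = 75 and Q* = 285.
With the tax collected from consumers, demand (in seller-price terms) shifts: Qd = 660 − 5(P + 11).
Solving gives Q = 255 with consumers paying 81 and sellers receiving 70 (the 11 wedge).
Revenue = t · Q = 11 · 255 = 2805.

Tax revenue = 2805.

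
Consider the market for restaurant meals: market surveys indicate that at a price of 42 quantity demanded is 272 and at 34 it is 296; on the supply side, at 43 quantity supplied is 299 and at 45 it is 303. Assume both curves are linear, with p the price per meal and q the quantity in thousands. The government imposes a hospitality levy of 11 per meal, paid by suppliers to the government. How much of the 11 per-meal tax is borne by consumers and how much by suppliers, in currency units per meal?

Consumers bear 4.4 per meal; suppliers bear 6.6 per meal.

Demand slope: (296 − 272)/(34 − 42) = -3, so qd = 398 − 3p.
Supply slope: (303 − 299)/(45 − 43) = 2, so qs = 2p + 213.
Before the tax: set 398 − 3p = 2p + 213 → p* = 37, q* = 287.
With the tax collected from suppliers, supply shifts: qs = 2(p − 11) + 213.
New equilibrium: consumers pay 41.4, suppliers receive 30.4, q = 273.8. (Wedge: pb − ps = 11.)
Burden on consumers: 4.4; on suppliers: 6.6. (They sum to 11.)
The less price-elastic side of the market bears the larger share of a per-unit tax.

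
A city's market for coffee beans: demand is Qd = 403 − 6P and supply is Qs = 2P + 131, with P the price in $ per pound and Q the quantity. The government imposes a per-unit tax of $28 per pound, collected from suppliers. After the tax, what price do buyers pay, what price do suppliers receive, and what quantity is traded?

Without the tax, 403 − 6P = 2P + 131 gives 8P = 272, so P* = $34 and Q* = 199.
With the tax collected from suppliers, supply shifts: Qs = 2(P − 28) + 131.
Solving gives Q = 157 with buyers paying $41 and suppliers receiving $13 (the $28 wedge).
The less price-elastic side of the market bears the larger share of a per-unit tax.

Buyers pay $41; suppliers receive $13; quantity = 157.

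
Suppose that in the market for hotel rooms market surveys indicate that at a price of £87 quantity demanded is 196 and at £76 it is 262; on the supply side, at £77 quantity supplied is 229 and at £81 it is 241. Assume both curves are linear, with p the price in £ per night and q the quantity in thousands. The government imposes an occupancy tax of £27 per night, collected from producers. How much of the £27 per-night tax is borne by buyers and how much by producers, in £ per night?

Demand slope: (262 − 196)/(76 − 87) = -6, so qd = 718 − 6p.
Supply slope: (241 − 229)/(81 − 77) = 3, so qs = 3p − 2.
Without the tax, 718 − 6p = 3p − 2 gives 9p = 720, so p* = £80 and q* = 238.
With the tax collected from producers, supply shifts: qs = 3(p − 27) − 2.
Solving gives q = 184 with buyers paying £89 and producers receiving £62 (the £27 wedge).
Burden on buyers: £9; on producers: £18. (They sum to £27.)

Buyers bear £9 per night; producers bear £18 per night.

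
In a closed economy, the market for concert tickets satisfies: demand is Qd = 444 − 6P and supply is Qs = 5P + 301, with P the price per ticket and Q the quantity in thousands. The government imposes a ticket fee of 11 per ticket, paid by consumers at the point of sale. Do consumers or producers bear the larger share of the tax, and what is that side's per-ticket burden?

Producers bear the larger share: 6 per ticket.

Without the tax, 444 − 6P = 5P + 301 gives 11P = 143, so P* = 13 and Q* = 366.
With the tax collected from consumers, demand (in seller-price terms) shifts: Qd = 444 − 6(P + 11).
Solving gives Q = 336 with consumers paying 18 and producers receiving 7 (the 11 wedge).
Per-ticket burden: consumers 5, producers 6.
Producers take the larger share because supply is less price-elastic here (demand slope 6 vs supply slope 5).
The less price-elastic side of the market bears the larger share of a per-unit tax.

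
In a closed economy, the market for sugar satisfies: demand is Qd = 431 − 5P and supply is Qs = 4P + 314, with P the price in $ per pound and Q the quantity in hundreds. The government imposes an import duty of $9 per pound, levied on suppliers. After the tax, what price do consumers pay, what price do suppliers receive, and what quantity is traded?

Consumers pay $17; suppliers receive $8; quantity = 346.

Without the tax, 431 − 5P = 4P + 314 gives 9P = 117, so P* = $13 and Q* = 366.
With the tax collected from suppliers, supply shifts: Qs = 4(P − 9) + 314.
Solving gives Q = 346 with consumers paying $17 and suppliers receiving $8 (the $9 wedge).
The less price-elastic side of the market bears the larger share of a per-unit tax.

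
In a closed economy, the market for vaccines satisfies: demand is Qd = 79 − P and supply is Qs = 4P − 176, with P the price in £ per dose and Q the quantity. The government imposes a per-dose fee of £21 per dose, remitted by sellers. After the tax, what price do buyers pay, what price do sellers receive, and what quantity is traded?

Before the tax: set 79 − P = 4P − 176 → P* = £51, Q* = 28.
With the tax collected from sellers, supply shifts: Qs = 4(P − 21) − 176.
New equilibrium: buyers pay £67.8, sellers receive £46.8, Q = 11.2. (Wedge: Pb − Ps = 21.)

Buyers pay £67.8; sellers receive £46.8; quantity = 11.2.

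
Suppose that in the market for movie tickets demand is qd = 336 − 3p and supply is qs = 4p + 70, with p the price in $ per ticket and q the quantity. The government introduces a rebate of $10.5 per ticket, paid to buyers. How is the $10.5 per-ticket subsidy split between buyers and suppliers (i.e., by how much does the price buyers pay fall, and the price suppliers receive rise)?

Without the subsidy, 336 − 3p = 4p + 70 gives 7p = 266, so p* = $38 and q* = 222.
With a per-unit subsidy paid to buyers, each effectively pays p − 10.5, so demand becomes qd = 336 − 3(p − 10.5).
Solving gives q = 240 with buyers paying $32 and suppliers receiving $42.5 (the $10.5 wedge).
Gain to buyers: $6; to suppliers: $4.5. (They sum to $10.5.)

Buyers gain $6 per ticket; suppliers gain $4.5 per ticket.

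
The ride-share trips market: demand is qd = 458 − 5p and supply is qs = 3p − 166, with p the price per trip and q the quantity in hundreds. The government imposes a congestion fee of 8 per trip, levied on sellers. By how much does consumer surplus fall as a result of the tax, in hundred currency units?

Consumer surplus falls by 181.5 hundred.

Before the tax: set 458 − 5p = 3p − 166 → p* = 78, q* = 68.
With the tax collected from sellers, supply shifts: qs = 3(p − 8) − 166.
New equilibrium: buyers pay 81, sellers receive 73, q = 53. (Wedge: pb − ps = 8.)
ΔCS is the trapezoid between Q = 53 and Q = 68 of height 3: ½ · (68 + 53) · 3 = 181.5.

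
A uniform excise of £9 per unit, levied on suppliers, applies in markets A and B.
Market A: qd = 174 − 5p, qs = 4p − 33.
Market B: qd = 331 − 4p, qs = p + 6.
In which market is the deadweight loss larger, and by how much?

Market A, by £57.6.

Market A: pre-tax p* = £23, q* = 59; post-tax q = 39; deadweight loss = £90.
Market B: pre-tax p* = £65, q* = 71; post-tax q = 63.8; deadweight loss = £32.4.
Difference: £90 vs £32.4 → market A is larger by £57.6.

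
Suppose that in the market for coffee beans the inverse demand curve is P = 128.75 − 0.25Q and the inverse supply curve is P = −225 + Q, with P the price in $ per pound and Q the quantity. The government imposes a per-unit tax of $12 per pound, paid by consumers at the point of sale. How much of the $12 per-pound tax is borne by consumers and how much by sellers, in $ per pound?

Consumers bear $2.4 per pound; sellers bear $9.6 per pound.

Rewrite in direct form: Qd = 515 − 4P and Qs = P + 225.
Before the tax: set 515 − 4P = P + 225 → P* = $58, Q* = 283.
With the tax collected from consumers, demand (in seller-price terms) shifts: Qd = 515 − 4(P + 12).
Solving gives Q = 273.4 with consumers paying $60.4 and sellers receiving $48.4 (the $12 wedge).
Burden on consumers: $2.4; on sellers: $9.6. (They sum to $12.)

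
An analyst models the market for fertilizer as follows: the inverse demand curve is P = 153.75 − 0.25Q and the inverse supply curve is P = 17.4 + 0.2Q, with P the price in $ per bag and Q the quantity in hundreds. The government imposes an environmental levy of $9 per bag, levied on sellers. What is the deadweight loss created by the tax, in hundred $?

Deadweight loss = $90 hundred.

Rewrite in direct form: Qd = 615 − 4P and Qs = 5P − 87.
Without the tax, 615 − 4P = 5P − 87 gives 9P = 702, so P* = $78 and Q* = 303.
With the tax collected from sellers, supply shifts: Qs = 5(P − 9) − 87.
New equilibrium: buyers pay $83, sellers receive $74, Q = 283. (Wedge: Pb − Ps = 9.)
Quantity falls by |ΔQ| = |303 − 283| = 20.
DWL = ½ · t · |ΔQ| = ½ · 9 · 20 = $90.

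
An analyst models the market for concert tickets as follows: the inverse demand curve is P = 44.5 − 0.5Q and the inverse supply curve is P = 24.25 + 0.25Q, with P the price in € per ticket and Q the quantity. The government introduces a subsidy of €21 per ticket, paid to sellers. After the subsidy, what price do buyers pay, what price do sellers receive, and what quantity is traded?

Buyers pay €17; sellers receive €38; quantity = 55.

Rewrite in direct form: Qd = 89 − 2P and Qs = 4P − 97.
Before the subsidy: set 89 − 2P = 4P − 97 → P* = €31, Q* = 27.
With a per-unit subsidy paid to sellers, each receives P + 21 per unit sold, so supply becomes Qs = 4(P + 21) − 97.
New equilibrium: buyers pay €17, sellers receive €38, Q = 55. (Wedge: Pb − Ps = −21.)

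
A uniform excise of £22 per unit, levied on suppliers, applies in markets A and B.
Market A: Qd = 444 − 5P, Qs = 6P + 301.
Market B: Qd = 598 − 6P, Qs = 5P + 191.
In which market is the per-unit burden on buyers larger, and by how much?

Market A: pre-tax P* = £13, Q* = 379; post-tax Q = 319; per-unit burden on buyers = £12.
Market B: pre-tax P* = £37, Q* = 376; post-tax Q = 316; per-unit burden on buyers = £10.
Difference: £12 vs £10 → market A is larger by £2.

Market A, by £2.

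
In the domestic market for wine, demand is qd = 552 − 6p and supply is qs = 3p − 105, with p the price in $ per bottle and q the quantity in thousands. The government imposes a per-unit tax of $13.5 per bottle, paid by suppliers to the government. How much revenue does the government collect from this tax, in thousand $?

Tax revenue = $1174.5 thousand.

Without the tax, 552 − 6p = 3p − 105 gives 9p = 657, so p* = $73 and q* = 114.
With the tax collected from suppliers, supply shifts: qs = 3(p − 13.5) − 105.
Solving gives q = 87 with consumers paying $77.5 and suppliers receiving $64 (the $13.5 wedge).
Revenue = t · Q = 13.5 · 87 = $1174.5.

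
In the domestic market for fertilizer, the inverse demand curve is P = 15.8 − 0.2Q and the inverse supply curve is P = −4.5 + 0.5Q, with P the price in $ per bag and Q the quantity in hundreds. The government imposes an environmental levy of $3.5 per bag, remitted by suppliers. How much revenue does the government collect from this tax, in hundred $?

Tax revenue = $84 hundred.

Inverting to Q(P) form: Qd = 79 − 5P; Qs = 2P + 9.
Without the tax, 79 − 5P = 2P + 9 gives 7P = 70, so P* = $10 and Q* = 29.
With the tax collected from suppliers, supply shifts: Qs = 2(P − 3.5) + 9.
New equilibrium: buyers pay $11, suppliers receive $7.5, Q = 24. (Wedge: Pb − Ps = 3.5.)
Revenue = t · Q = 3.5 · 24 = $84.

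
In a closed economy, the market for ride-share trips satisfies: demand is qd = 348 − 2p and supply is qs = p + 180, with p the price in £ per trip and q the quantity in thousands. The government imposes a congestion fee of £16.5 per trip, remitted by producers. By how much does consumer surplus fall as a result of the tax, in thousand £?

Consumer surplus falls by £1267.75 thousand.

Without the tax, 348 − 2p = p + 180 gives 3p = 168, so p* = £56 and q* = 236.
With the tax collected from producers, supply shifts: qs = (p − 16.5) + 180.
New equilibrium: buyers pay £61.5, producers receive £45, q = 225. (Wedge: pb − ps = 16.5.)
ΔCS is the trapezoid between Q = 225 and Q = 236 of height £5.5: ½ · (236 + 225) · 5.5 = £1267.75.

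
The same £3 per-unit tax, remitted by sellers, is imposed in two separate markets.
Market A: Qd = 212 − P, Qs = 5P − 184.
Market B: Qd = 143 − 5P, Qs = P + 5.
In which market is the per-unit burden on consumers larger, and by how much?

Market A, by £2.

Market A: pre-tax P* = £66, Q* = 146; post-tax Q = 143.5; per-unit burden on consumers = £2.5.
Market B: pre-tax P* = £23, Q* = 28; post-tax Q = 25.5; per-unit burden on consumers = £0.5.
Difference: £2.5 vs £0.5 → market A is larger by £2.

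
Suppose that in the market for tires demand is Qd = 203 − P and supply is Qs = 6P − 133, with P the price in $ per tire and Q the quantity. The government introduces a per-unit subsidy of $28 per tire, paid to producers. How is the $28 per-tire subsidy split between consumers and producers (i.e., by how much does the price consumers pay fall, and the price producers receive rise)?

Without the subsidy, 203 − P = 6P − 133 gives 7P = 336, so P* = $48 and Q* = 155.
With a per-unit subsidy paid to producers, each receives P + 28 per unit sold, so supply becomes Qs = 6(P + 28) − 133.
New equilibrium: consumers pay $24, producers receive $52, Q = 179. (Wedge: Pb − Ps = −28.)
Gain to consumers: $24; to producers: $4. (They sum to $28.)

Consumers gain $24 per tire; producers gain $4 per tire.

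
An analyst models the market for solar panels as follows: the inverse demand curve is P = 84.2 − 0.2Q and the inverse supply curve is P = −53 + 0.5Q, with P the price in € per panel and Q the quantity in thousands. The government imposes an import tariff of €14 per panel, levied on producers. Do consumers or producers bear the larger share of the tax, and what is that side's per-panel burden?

Producers bear the larger share: €10 per panel.

Rewrite in direct form: Qd = 421 − 5P and Qs = 2P + 106.
Before the tax: set 421 − 5P = 2P + 106 → P* = €45, Q* = 196.
With the tax collected from producers, supply shifts: Qs = 2(P − 14) + 106.
Solving gives Q = 176 with consumers paying €49 and producers receiving €35 (the €14 wedge).
Per-panel burden: consumers €4, producers €10.
Producers take the larger share because supply is less price-elastic here (demand slope 5 vs supply slope 2).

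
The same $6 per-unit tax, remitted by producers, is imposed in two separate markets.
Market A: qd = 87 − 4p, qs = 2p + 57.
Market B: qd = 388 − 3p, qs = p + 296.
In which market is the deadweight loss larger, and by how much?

Market A, by $10.5.

Market A: pre-tax p* = $5, q* = 67; post-tax q = 59; deadweight loss = $24.
Market B: pre-tax p* = $23, q* = 319; post-tax q = 314.5; deadweight loss = $13.5.
Difference: $24 vs $13.5 → market A is larger by $10.5.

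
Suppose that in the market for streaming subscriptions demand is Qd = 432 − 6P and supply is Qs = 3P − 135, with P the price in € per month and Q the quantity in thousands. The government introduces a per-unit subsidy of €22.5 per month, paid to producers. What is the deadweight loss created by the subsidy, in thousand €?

Without the subsidy, 432 − 6P = 3P − 135 gives 9P = 567, so P* = €63 and Q* = 54.
With a per-unit subsidy paid to producers, each receives P + 22.5 per unit sold, so supply becomes Qs = 3(P + 22.5) − 135.
New equilibrium: consumers pay €55.5, producers receive €78, Q = 99. (Wedge: Pb − Ps = −22.5.)
Quantity rises by |ΔQ| = |54 − 99| = 45.
DWL = ½ · t · |ΔQ| = ½ · 22.5 · 45 = €506.25.

Deadweight loss = €506.25 thousand.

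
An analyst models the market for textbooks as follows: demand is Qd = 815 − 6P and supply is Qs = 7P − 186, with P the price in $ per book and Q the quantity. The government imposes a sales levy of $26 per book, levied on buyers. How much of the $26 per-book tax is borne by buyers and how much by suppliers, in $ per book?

Buyers bear $14 per book; suppliers bear $12 per book.

Before the tax: set 815 − 6P = 7P − 186 → P* = $77, Q* = 353.
With the tax collected from buyers, demand (in seller-price terms) shifts: Qd = 815 − 6(P + 26).
Solving gives Q = 269 with buyers paying $91 and suppliers receiving $65 (the $26 wedge).
Burden on buyers: $14; on suppliers: $12. (They sum to $26.)
The less price-elastic side of the market bears the larger share of a per-unit tax.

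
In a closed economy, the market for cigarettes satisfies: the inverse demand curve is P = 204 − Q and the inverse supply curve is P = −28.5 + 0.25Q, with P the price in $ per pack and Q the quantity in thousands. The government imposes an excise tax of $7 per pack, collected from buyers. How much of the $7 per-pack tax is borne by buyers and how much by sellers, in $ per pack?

Buyers bear $5.6 per pack; sellers bear $1.4 per pack.

Inverting to Q(P) form: Qd = 204 − P; Qs = 4P + 114.
Before the tax: set 204 − P = 4P + 114 → P* = $18, Q* = 186.
With the tax collected from buyers, demand (in seller-price terms) shifts: Qd = 204 − (P + 7).
Solving gives Q = 180.4 with buyers paying $23.6 and sellers receiving $16.6 (the $7 wedge).
Burden on buyers: $5.6; on sellers: $1.4. (They sum to $7.)
The less price-elastic side of the market bears the larger share of a per-unit tax.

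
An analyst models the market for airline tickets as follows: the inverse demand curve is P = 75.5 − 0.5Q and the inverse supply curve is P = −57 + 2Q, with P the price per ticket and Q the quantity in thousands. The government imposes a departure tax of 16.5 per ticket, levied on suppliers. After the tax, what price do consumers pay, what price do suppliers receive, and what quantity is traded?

Consumers pay 52.3; suppliers receive 35.8; quantity = 46.4.

Inverting to Q(P) form: Qd = 151 − 2P; Qs = 0.5P + 28.5.
Without the tax, 151 − 2P = 0.5P + 28.5 gives 2.5P = 122.5, so P* = 49 and Q* = 53.
With the tax collected from suppliers, supply shifts: Qs = 0.5(P − 16.5) + 28.5.
New equilibrium: consumers pay 52.3, suppliers receive 35.8, Q = 46.4. (Wedge: Pb − Ps = 16.5.)
The less price-elastic side of the market bears the larger share of a per-unit tax.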